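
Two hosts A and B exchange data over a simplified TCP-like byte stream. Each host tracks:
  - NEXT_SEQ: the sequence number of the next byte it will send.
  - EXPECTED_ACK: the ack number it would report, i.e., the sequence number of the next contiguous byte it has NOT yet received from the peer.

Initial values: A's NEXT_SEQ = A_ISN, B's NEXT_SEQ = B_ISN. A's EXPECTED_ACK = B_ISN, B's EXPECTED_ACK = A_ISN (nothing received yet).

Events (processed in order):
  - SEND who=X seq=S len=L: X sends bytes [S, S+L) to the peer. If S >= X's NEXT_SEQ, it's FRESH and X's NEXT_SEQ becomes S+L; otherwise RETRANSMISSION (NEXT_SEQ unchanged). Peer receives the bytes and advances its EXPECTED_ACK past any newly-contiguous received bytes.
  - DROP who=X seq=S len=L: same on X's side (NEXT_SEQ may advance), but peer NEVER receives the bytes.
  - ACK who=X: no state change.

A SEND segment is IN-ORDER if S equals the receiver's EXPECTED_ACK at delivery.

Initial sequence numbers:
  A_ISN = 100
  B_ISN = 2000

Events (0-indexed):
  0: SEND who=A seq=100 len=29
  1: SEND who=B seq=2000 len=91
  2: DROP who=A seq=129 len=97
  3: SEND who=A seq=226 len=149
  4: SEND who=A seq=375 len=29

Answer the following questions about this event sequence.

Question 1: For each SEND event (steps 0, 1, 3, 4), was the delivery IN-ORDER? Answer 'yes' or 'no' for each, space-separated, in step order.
Answer: yes yes no no

Derivation:
Step 0: SEND seq=100 -> in-order
Step 1: SEND seq=2000 -> in-order
Step 3: SEND seq=226 -> out-of-order
Step 4: SEND seq=375 -> out-of-order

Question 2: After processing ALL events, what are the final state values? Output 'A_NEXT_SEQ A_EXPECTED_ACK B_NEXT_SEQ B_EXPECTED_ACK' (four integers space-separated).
After event 0: A_seq=129 A_ack=2000 B_seq=2000 B_ack=129
After event 1: A_seq=129 A_ack=2091 B_seq=2091 B_ack=129
After event 2: A_seq=226 A_ack=2091 B_seq=2091 B_ack=129
After event 3: A_seq=375 A_ack=2091 B_seq=2091 B_ack=129
After event 4: A_seq=404 A_ack=2091 B_seq=2091 B_ack=129

Answer: 404 2091 2091 129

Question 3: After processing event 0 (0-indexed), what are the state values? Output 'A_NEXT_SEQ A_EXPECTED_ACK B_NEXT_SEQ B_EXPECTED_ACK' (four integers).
After event 0: A_seq=129 A_ack=2000 B_seq=2000 B_ack=129

129 2000 2000 129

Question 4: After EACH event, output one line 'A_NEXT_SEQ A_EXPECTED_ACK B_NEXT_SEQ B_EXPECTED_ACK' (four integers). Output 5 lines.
129 2000 2000 129
129 2091 2091 129
226 2091 2091 129
375 2091 2091 129
404 2091 2091 129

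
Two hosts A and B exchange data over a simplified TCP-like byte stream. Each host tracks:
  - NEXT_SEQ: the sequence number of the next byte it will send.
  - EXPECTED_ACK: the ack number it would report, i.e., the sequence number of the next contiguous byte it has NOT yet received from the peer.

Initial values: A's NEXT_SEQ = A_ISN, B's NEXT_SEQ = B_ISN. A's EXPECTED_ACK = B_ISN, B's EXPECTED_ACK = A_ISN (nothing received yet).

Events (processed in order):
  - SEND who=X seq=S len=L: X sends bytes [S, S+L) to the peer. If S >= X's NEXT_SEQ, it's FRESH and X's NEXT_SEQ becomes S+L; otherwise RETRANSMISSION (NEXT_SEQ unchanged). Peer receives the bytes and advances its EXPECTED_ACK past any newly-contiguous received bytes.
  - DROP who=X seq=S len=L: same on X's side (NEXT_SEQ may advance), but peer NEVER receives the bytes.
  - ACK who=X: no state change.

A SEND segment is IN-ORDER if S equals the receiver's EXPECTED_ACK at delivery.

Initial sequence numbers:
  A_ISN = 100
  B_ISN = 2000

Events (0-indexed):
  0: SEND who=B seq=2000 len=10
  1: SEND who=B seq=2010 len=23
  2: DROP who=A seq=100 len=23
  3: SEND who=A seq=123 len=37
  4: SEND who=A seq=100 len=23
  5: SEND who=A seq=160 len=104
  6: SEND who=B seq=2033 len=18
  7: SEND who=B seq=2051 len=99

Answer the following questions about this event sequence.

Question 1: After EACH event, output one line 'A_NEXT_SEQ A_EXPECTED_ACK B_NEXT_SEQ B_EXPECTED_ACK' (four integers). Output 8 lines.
100 2010 2010 100
100 2033 2033 100
123 2033 2033 100
160 2033 2033 100
160 2033 2033 160
264 2033 2033 264
264 2051 2051 264
264 2150 2150 264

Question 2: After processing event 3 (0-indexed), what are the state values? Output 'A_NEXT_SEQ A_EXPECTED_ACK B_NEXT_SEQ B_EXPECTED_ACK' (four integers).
After event 0: A_seq=100 A_ack=2010 B_seq=2010 B_ack=100
After event 1: A_seq=100 A_ack=2033 B_seq=2033 B_ack=100
After event 2: A_seq=123 A_ack=2033 B_seq=2033 B_ack=100
After event 3: A_seq=160 A_ack=2033 B_seq=2033 B_ack=100

160 2033 2033 100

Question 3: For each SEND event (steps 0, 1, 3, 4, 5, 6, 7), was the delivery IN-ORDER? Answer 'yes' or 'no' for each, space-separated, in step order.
Answer: yes yes no yes yes yes yes

Derivation:
Step 0: SEND seq=2000 -> in-order
Step 1: SEND seq=2010 -> in-order
Step 3: SEND seq=123 -> out-of-order
Step 4: SEND seq=100 -> in-order
Step 5: SEND seq=160 -> in-order
Step 6: SEND seq=2033 -> in-order
Step 7: SEND seq=2051 -> in-order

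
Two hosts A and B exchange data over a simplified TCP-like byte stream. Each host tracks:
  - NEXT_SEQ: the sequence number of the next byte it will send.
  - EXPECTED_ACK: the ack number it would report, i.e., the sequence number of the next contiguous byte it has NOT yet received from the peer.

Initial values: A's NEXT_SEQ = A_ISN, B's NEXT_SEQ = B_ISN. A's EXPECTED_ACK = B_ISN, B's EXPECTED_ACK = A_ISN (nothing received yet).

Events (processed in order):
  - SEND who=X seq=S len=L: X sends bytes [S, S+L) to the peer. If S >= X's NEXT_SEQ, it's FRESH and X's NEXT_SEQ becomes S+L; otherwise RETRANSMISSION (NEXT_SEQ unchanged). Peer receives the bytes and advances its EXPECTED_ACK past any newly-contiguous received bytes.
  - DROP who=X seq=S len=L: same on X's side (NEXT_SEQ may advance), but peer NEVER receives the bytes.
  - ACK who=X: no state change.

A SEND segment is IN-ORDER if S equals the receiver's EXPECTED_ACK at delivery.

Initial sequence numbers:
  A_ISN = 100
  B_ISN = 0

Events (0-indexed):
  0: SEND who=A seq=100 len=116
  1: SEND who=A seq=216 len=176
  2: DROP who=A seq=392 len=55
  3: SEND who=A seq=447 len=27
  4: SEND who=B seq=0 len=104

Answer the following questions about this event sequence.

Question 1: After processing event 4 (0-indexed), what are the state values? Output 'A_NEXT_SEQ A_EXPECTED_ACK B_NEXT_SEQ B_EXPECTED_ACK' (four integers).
After event 0: A_seq=216 A_ack=0 B_seq=0 B_ack=216
After event 1: A_seq=392 A_ack=0 B_seq=0 B_ack=392
After event 2: A_seq=447 A_ack=0 B_seq=0 B_ack=392
After event 3: A_seq=474 A_ack=0 B_seq=0 B_ack=392
After event 4: A_seq=474 A_ack=104 B_seq=104 B_ack=392

474 104 104 392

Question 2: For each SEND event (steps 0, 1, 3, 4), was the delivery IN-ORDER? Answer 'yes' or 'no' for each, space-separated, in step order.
Answer: yes yes no yes

Derivation:
Step 0: SEND seq=100 -> in-order
Step 1: SEND seq=216 -> in-order
Step 3: SEND seq=447 -> out-of-order
Step 4: SEND seq=0 -> in-order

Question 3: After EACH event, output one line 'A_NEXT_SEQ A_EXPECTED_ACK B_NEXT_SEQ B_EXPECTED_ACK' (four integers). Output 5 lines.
216 0 0 216
392 0 0 392
447 0 0 392
474 0 0 392
474 104 104 392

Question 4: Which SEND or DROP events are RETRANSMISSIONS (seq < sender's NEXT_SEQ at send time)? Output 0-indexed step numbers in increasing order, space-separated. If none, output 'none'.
Step 0: SEND seq=100 -> fresh
Step 1: SEND seq=216 -> fresh
Step 2: DROP seq=392 -> fresh
Step 3: SEND seq=447 -> fresh
Step 4: SEND seq=0 -> fresh

Answer: none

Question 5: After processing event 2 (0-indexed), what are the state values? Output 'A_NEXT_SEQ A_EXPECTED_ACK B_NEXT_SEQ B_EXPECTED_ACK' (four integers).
After event 0: A_seq=216 A_ack=0 B_seq=0 B_ack=216
After event 1: A_seq=392 A_ack=0 B_seq=0 B_ack=392
After event 2: A_seq=447 A_ack=0 B_seq=0 B_ack=392

447 0 0 392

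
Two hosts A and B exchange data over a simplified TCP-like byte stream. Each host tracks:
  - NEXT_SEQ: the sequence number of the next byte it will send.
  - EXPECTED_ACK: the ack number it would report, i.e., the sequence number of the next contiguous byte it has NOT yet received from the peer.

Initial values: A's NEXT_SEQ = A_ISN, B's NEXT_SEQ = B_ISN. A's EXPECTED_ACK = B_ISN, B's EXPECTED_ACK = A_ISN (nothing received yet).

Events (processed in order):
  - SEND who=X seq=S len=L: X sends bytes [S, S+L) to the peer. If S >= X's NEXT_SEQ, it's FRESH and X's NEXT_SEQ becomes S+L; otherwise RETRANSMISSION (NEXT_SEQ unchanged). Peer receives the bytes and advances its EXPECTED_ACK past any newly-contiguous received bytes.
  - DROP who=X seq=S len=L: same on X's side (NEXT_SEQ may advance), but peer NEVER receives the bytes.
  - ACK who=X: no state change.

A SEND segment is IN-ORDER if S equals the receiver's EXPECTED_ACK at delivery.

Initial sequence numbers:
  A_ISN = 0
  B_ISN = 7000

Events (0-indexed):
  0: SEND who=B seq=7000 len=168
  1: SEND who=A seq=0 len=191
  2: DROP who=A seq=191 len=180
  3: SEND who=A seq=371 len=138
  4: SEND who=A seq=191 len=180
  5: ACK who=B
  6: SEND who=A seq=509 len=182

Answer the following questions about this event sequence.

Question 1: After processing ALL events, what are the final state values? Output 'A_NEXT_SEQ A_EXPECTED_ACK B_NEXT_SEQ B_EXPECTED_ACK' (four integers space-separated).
After event 0: A_seq=0 A_ack=7168 B_seq=7168 B_ack=0
After event 1: A_seq=191 A_ack=7168 B_seq=7168 B_ack=191
After event 2: A_seq=371 A_ack=7168 B_seq=7168 B_ack=191
After event 3: A_seq=509 A_ack=7168 B_seq=7168 B_ack=191
After event 4: A_seq=509 A_ack=7168 B_seq=7168 B_ack=509
After event 5: A_seq=509 A_ack=7168 B_seq=7168 B_ack=509
After event 6: A_seq=691 A_ack=7168 B_seq=7168 B_ack=691

Answer: 691 7168 7168 691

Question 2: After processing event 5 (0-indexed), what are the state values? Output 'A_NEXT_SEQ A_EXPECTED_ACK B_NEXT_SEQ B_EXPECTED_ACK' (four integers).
After event 0: A_seq=0 A_ack=7168 B_seq=7168 B_ack=0
After event 1: A_seq=191 A_ack=7168 B_seq=7168 B_ack=191
After event 2: A_seq=371 A_ack=7168 B_seq=7168 B_ack=191
After event 3: A_seq=509 A_ack=7168 B_seq=7168 B_ack=191
After event 4: A_seq=509 A_ack=7168 B_seq=7168 B_ack=509
After event 5: A_seq=509 A_ack=7168 B_seq=7168 B_ack=509

509 7168 7168 509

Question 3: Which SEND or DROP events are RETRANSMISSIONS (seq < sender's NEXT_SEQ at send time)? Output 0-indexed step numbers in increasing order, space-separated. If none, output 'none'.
Step 0: SEND seq=7000 -> fresh
Step 1: SEND seq=0 -> fresh
Step 2: DROP seq=191 -> fresh
Step 3: SEND seq=371 -> fresh
Step 4: SEND seq=191 -> retransmit
Step 6: SEND seq=509 -> fresh

Answer: 4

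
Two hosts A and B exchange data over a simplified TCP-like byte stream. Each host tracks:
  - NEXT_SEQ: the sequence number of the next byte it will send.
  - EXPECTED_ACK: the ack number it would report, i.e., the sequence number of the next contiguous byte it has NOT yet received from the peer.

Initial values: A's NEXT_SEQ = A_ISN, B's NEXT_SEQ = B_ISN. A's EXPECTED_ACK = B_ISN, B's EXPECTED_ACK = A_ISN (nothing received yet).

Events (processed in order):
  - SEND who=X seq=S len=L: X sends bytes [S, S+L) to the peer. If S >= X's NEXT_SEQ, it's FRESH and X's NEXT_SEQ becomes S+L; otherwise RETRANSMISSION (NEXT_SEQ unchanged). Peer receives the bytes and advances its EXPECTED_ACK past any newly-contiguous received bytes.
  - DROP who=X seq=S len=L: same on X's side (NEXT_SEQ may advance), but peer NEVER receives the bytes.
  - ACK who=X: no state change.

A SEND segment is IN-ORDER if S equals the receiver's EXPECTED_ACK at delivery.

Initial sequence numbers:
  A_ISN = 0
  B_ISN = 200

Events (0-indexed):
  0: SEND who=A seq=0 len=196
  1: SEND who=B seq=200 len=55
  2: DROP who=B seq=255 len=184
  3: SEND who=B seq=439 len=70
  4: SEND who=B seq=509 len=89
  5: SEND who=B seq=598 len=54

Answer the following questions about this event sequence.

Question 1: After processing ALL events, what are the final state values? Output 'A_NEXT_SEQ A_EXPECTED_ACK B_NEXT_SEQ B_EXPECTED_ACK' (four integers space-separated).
Answer: 196 255 652 196

Derivation:
After event 0: A_seq=196 A_ack=200 B_seq=200 B_ack=196
After event 1: A_seq=196 A_ack=255 B_seq=255 B_ack=196
After event 2: A_seq=196 A_ack=255 B_seq=439 B_ack=196
After event 3: A_seq=196 A_ack=255 B_seq=509 B_ack=196
After event 4: A_seq=196 A_ack=255 B_seq=598 B_ack=196
After event 5: A_seq=196 A_ack=255 B_seq=652 B_ack=196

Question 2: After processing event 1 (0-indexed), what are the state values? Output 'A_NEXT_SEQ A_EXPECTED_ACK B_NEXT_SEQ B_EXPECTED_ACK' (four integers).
After event 0: A_seq=196 A_ack=200 B_seq=200 B_ack=196
After event 1: A_seq=196 A_ack=255 B_seq=255 B_ack=196

196 255 255 196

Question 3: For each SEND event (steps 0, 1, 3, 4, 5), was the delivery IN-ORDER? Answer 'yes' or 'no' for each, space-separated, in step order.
Step 0: SEND seq=0 -> in-order
Step 1: SEND seq=200 -> in-order
Step 3: SEND seq=439 -> out-of-order
Step 4: SEND seq=509 -> out-of-order
Step 5: SEND seq=598 -> out-of-order

Answer: yes yes no no no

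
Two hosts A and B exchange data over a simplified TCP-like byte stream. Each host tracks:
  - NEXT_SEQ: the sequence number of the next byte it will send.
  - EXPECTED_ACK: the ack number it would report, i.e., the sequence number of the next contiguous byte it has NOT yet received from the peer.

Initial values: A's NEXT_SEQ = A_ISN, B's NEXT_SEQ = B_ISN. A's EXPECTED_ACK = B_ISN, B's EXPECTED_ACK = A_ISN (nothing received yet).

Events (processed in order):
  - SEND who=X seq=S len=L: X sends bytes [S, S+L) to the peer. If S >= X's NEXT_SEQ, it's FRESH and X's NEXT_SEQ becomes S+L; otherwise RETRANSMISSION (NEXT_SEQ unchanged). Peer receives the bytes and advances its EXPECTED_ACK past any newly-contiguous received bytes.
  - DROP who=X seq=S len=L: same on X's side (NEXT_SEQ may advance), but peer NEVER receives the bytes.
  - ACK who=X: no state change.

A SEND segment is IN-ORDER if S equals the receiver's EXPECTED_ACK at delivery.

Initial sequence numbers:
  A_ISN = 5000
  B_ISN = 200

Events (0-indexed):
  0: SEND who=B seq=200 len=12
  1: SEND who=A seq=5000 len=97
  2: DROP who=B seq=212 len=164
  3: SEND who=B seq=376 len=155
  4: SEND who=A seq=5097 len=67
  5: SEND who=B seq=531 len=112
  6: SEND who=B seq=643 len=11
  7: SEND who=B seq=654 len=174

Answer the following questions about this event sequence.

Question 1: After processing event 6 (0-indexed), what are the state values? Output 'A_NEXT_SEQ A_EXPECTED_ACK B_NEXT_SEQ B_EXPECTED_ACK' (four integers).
After event 0: A_seq=5000 A_ack=212 B_seq=212 B_ack=5000
After event 1: A_seq=5097 A_ack=212 B_seq=212 B_ack=5097
After event 2: A_seq=5097 A_ack=212 B_seq=376 B_ack=5097
After event 3: A_seq=5097 A_ack=212 B_seq=531 B_ack=5097
After event 4: A_seq=5164 A_ack=212 B_seq=531 B_ack=5164
After event 5: A_seq=5164 A_ack=212 B_seq=643 B_ack=5164
After event 6: A_seq=5164 A_ack=212 B_seq=654 B_ack=5164

5164 212 654 5164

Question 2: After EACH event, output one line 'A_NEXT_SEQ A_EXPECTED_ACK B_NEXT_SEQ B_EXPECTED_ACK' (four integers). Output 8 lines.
5000 212 212 5000
5097 212 212 5097
5097 212 376 5097
5097 212 531 5097
5164 212 531 5164
5164 212 643 5164
5164 212 654 5164
5164 212 828 5164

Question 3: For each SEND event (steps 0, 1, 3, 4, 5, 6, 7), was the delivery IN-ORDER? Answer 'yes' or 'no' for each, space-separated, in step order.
Answer: yes yes no yes no no no

Derivation:
Step 0: SEND seq=200 -> in-order
Step 1: SEND seq=5000 -> in-order
Step 3: SEND seq=376 -> out-of-order
Step 4: SEND seq=5097 -> in-order
Step 5: SEND seq=531 -> out-of-order
Step 6: SEND seq=643 -> out-of-order
Step 7: SEND seq=654 -> out-of-order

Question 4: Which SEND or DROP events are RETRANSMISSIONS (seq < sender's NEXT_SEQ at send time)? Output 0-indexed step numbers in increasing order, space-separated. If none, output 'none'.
Step 0: SEND seq=200 -> fresh
Step 1: SEND seq=5000 -> fresh
Step 2: DROP seq=212 -> fresh
Step 3: SEND seq=376 -> fresh
Step 4: SEND seq=5097 -> fresh
Step 5: SEND seq=531 -> fresh
Step 6: SEND seq=643 -> fresh
Step 7: SEND seq=654 -> fresh

Answer: none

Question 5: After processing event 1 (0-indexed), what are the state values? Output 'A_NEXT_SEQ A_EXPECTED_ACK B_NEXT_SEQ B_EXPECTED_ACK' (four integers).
After event 0: A_seq=5000 A_ack=212 B_seq=212 B_ack=5000
After event 1: A_seq=5097 A_ack=212 B_seq=212 B_ack=5097

5097 212 212 5097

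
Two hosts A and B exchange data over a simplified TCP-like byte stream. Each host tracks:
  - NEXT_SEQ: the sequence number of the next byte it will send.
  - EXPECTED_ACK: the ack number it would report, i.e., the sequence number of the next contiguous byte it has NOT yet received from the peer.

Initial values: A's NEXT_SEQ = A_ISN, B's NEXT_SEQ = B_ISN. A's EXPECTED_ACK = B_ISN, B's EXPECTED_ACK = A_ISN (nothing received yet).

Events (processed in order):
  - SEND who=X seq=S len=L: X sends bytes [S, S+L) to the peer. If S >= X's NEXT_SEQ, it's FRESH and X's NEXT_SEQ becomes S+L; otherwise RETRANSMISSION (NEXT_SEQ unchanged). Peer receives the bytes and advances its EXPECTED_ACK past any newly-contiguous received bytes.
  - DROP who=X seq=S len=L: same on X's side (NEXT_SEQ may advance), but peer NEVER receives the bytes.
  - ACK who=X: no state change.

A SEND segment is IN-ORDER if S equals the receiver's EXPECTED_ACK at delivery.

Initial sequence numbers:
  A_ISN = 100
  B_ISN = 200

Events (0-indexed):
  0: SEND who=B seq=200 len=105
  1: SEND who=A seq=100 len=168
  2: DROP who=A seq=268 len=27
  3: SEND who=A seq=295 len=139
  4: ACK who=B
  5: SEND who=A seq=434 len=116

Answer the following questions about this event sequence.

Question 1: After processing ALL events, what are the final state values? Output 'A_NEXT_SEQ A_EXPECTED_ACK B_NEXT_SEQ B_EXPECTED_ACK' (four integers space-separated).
After event 0: A_seq=100 A_ack=305 B_seq=305 B_ack=100
After event 1: A_seq=268 A_ack=305 B_seq=305 B_ack=268
After event 2: A_seq=295 A_ack=305 B_seq=305 B_ack=268
After event 3: A_seq=434 A_ack=305 B_seq=305 B_ack=268
After event 4: A_seq=434 A_ack=305 B_seq=305 B_ack=268
After event 5: A_seq=550 A_ack=305 B_seq=305 B_ack=268

Answer: 550 305 305 268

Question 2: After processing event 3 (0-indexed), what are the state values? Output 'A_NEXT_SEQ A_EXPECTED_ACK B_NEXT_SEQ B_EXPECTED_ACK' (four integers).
After event 0: A_seq=100 A_ack=305 B_seq=305 B_ack=100
After event 1: A_seq=268 A_ack=305 B_seq=305 B_ack=268
After event 2: A_seq=295 A_ack=305 B_seq=305 B_ack=268
After event 3: A_seq=434 A_ack=305 B_seq=305 B_ack=268

434 305 305 268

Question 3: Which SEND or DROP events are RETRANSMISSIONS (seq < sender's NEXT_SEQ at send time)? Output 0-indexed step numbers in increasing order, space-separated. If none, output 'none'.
Step 0: SEND seq=200 -> fresh
Step 1: SEND seq=100 -> fresh
Step 2: DROP seq=268 -> fresh
Step 3: SEND seq=295 -> fresh
Step 5: SEND seq=434 -> fresh

Answer: none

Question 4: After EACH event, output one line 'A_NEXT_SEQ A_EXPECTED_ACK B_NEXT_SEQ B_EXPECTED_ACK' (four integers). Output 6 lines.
100 305 305 100
268 305 305 268
295 305 305 268
434 305 305 268
434 305 305 268
550 305 305 268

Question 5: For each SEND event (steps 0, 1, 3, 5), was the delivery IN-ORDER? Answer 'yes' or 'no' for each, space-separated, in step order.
Answer: yes yes no no

Derivation:
Step 0: SEND seq=200 -> in-order
Step 1: SEND seq=100 -> in-order
Step 3: SEND seq=295 -> out-of-order
Step 5: SEND seq=434 -> out-of-order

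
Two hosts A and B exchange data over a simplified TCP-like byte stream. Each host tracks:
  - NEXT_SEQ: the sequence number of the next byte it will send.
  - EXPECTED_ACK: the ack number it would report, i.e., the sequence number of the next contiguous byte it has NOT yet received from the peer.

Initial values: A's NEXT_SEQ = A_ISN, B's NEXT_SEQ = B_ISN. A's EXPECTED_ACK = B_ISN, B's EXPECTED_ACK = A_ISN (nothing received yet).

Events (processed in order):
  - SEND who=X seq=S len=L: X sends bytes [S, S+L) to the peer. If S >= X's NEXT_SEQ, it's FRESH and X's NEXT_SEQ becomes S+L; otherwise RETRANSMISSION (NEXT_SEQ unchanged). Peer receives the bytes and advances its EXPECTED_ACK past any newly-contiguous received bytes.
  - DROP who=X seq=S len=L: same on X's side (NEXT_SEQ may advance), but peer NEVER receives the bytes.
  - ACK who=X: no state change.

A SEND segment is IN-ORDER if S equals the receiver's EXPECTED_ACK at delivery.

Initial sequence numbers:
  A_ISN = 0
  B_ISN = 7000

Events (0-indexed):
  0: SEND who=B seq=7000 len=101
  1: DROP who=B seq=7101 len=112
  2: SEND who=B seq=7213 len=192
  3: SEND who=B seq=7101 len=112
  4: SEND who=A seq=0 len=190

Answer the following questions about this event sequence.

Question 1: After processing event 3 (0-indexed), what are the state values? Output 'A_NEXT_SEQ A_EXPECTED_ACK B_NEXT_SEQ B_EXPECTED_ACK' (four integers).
After event 0: A_seq=0 A_ack=7101 B_seq=7101 B_ack=0
After event 1: A_seq=0 A_ack=7101 B_seq=7213 B_ack=0
After event 2: A_seq=0 A_ack=7101 B_seq=7405 B_ack=0
After event 3: A_seq=0 A_ack=7405 B_seq=7405 B_ack=0

0 7405 7405 0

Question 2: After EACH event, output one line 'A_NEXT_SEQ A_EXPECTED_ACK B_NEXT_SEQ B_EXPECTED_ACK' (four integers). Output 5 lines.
0 7101 7101 0
0 7101 7213 0
0 7101 7405 0
0 7405 7405 0
190 7405 7405 190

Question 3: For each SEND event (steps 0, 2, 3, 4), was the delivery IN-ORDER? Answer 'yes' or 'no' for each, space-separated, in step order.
Step 0: SEND seq=7000 -> in-order
Step 2: SEND seq=7213 -> out-of-order
Step 3: SEND seq=7101 -> in-order
Step 4: SEND seq=0 -> in-order

Answer: yes no yes yes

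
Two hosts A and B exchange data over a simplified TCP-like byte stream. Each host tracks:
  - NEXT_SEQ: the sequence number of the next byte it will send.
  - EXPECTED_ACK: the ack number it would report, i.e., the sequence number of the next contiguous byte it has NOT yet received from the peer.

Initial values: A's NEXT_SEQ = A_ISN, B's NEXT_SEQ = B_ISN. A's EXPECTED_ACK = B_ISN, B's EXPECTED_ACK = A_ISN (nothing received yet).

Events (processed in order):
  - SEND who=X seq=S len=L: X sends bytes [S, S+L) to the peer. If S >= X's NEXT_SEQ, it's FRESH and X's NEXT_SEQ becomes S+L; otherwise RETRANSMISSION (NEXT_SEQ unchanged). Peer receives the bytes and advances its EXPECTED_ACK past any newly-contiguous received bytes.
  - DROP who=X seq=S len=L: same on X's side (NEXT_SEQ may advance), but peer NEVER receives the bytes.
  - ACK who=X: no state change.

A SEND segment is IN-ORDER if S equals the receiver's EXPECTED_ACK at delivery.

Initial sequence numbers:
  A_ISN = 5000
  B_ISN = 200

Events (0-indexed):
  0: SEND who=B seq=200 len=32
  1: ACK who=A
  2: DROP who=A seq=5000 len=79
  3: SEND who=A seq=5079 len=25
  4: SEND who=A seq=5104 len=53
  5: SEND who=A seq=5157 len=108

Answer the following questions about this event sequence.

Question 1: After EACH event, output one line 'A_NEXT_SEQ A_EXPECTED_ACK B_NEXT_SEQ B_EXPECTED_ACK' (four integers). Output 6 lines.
5000 232 232 5000
5000 232 232 5000
5079 232 232 5000
5104 232 232 5000
5157 232 232 5000
5265 232 232 5000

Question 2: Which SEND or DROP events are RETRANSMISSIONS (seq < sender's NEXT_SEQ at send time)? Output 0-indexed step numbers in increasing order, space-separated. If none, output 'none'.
Step 0: SEND seq=200 -> fresh
Step 2: DROP seq=5000 -> fresh
Step 3: SEND seq=5079 -> fresh
Step 4: SEND seq=5104 -> fresh
Step 5: SEND seq=5157 -> fresh

Answer: none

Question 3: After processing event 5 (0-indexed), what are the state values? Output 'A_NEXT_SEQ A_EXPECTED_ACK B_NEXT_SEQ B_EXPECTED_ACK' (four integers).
After event 0: A_seq=5000 A_ack=232 B_seq=232 B_ack=5000
After event 1: A_seq=5000 A_ack=232 B_seq=232 B_ack=5000
After event 2: A_seq=5079 A_ack=232 B_seq=232 B_ack=5000
After event 3: A_seq=5104 A_ack=232 B_seq=232 B_ack=5000
After event 4: A_seq=5157 A_ack=232 B_seq=232 B_ack=5000
After event 5: A_seq=5265 A_ack=232 B_seq=232 B_ack=5000

5265 232 232 5000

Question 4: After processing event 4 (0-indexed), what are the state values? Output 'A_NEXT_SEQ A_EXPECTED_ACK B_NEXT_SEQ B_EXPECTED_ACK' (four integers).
After event 0: A_seq=5000 A_ack=232 B_seq=232 B_ack=5000
After event 1: A_seq=5000 A_ack=232 B_seq=232 B_ack=5000
After event 2: A_seq=5079 A_ack=232 B_seq=232 B_ack=5000
After event 3: A_seq=5104 A_ack=232 B_seq=232 B_ack=5000
After event 4: A_seq=5157 A_ack=232 B_seq=232 B_ack=5000

5157 232 232 5000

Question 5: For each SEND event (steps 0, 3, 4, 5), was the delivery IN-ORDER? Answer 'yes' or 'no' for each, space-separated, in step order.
Answer: yes no no no

Derivation:
Step 0: SEND seq=200 -> in-order
Step 3: SEND seq=5079 -> out-of-order
Step 4: SEND seq=5104 -> out-of-order
Step 5: SEND seq=5157 -> out-of-order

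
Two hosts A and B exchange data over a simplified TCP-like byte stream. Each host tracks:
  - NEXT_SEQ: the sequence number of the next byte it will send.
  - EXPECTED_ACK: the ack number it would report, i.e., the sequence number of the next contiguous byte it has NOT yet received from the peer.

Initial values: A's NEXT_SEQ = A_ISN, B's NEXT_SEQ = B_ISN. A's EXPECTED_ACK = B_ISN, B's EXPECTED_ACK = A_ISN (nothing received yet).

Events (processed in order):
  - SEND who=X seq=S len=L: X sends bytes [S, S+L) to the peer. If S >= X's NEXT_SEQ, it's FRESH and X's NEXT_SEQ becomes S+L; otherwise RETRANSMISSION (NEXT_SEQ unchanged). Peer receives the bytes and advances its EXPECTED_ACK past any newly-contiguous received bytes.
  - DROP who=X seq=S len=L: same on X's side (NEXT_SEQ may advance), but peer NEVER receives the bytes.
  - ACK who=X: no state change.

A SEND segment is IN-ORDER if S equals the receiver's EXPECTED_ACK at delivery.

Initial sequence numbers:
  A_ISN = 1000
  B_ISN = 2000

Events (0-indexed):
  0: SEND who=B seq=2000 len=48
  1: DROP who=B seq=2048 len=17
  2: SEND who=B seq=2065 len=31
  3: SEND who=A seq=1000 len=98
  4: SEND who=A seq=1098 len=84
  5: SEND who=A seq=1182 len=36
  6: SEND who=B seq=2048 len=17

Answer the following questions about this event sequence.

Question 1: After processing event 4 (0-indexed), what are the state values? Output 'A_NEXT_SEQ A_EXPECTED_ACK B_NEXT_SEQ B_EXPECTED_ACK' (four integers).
After event 0: A_seq=1000 A_ack=2048 B_seq=2048 B_ack=1000
After event 1: A_seq=1000 A_ack=2048 B_seq=2065 B_ack=1000
After event 2: A_seq=1000 A_ack=2048 B_seq=2096 B_ack=1000
After event 3: A_seq=1098 A_ack=2048 B_seq=2096 B_ack=1098
After event 4: A_seq=1182 A_ack=2048 B_seq=2096 B_ack=1182

1182 2048 2096 1182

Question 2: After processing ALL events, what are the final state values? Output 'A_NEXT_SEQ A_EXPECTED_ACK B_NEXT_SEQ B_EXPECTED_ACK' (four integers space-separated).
Answer: 1218 2096 2096 1218

Derivation:
After event 0: A_seq=1000 A_ack=2048 B_seq=2048 B_ack=1000
After event 1: A_seq=1000 A_ack=2048 B_seq=2065 B_ack=1000
After event 2: A_seq=1000 A_ack=2048 B_seq=2096 B_ack=1000
After event 3: A_seq=1098 A_ack=2048 B_seq=2096 B_ack=1098
After event 4: A_seq=1182 A_ack=2048 B_seq=2096 B_ack=1182
After event 5: A_seq=1218 A_ack=2048 B_seq=2096 B_ack=1218
After event 6: A_seq=1218 A_ack=2096 B_seq=2096 B_ack=1218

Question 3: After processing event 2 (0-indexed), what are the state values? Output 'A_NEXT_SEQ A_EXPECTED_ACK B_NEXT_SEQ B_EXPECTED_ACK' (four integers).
After event 0: A_seq=1000 A_ack=2048 B_seq=2048 B_ack=1000
After event 1: A_seq=1000 A_ack=2048 B_seq=2065 B_ack=1000
After event 2: A_seq=1000 A_ack=2048 B_seq=2096 B_ack=1000

1000 2048 2096 1000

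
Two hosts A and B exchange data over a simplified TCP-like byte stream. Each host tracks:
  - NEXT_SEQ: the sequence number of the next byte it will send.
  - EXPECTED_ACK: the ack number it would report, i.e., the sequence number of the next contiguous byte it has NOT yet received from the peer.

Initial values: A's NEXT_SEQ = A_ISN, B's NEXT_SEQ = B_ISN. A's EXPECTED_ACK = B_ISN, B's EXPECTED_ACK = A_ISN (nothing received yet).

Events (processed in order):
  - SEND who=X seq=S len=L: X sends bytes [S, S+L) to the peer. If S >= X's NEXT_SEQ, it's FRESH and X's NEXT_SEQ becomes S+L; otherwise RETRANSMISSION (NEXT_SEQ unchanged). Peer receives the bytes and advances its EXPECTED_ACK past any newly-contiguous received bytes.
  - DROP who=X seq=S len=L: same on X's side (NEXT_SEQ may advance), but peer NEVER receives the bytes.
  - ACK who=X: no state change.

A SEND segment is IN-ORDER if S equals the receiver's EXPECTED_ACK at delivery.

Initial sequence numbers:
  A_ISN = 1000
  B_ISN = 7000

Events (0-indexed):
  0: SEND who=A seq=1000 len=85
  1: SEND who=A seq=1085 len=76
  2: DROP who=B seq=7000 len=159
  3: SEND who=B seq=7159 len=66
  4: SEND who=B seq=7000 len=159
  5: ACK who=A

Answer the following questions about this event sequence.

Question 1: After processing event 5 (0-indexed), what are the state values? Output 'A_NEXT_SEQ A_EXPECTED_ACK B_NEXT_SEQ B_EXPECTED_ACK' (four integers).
After event 0: A_seq=1085 A_ack=7000 B_seq=7000 B_ack=1085
After event 1: A_seq=1161 A_ack=7000 B_seq=7000 B_ack=1161
After event 2: A_seq=1161 A_ack=7000 B_seq=7159 B_ack=1161
After event 3: A_seq=1161 A_ack=7000 B_seq=7225 B_ack=1161
After event 4: A_seq=1161 A_ack=7225 B_seq=7225 B_ack=1161
After event 5: A_seq=1161 A_ack=7225 B_seq=7225 B_ack=1161

1161 7225 7225 1161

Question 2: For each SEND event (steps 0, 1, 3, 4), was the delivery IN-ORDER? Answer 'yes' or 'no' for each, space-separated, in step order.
Step 0: SEND seq=1000 -> in-order
Step 1: SEND seq=1085 -> in-order
Step 3: SEND seq=7159 -> out-of-order
Step 4: SEND seq=7000 -> in-order

Answer: yes yes no yes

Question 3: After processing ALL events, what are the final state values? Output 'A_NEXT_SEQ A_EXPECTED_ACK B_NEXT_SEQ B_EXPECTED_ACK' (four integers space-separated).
After event 0: A_seq=1085 A_ack=7000 B_seq=7000 B_ack=1085
After event 1: A_seq=1161 A_ack=7000 B_seq=7000 B_ack=1161
After event 2: A_seq=1161 A_ack=7000 B_seq=7159 B_ack=1161
After event 3: A_seq=1161 A_ack=7000 B_seq=7225 B_ack=1161
After event 4: A_seq=1161 A_ack=7225 B_seq=7225 B_ack=1161
After event 5: A_seq=1161 A_ack=7225 B_seq=7225 B_ack=1161

Answer: 1161 7225 7225 1161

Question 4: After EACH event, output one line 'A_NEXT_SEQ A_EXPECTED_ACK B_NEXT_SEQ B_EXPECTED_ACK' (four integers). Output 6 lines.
1085 7000 7000 1085
1161 7000 7000 1161
1161 7000 7159 1161
1161 7000 7225 1161
1161 7225 7225 1161
1161 7225 7225 1161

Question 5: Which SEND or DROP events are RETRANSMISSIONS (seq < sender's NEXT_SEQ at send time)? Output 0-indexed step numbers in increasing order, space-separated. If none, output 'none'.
Answer: 4

Derivation:
Step 0: SEND seq=1000 -> fresh
Step 1: SEND seq=1085 -> fresh
Step 2: DROP seq=7000 -> fresh
Step 3: SEND seq=7159 -> fresh
Step 4: SEND seq=7000 -> retransmit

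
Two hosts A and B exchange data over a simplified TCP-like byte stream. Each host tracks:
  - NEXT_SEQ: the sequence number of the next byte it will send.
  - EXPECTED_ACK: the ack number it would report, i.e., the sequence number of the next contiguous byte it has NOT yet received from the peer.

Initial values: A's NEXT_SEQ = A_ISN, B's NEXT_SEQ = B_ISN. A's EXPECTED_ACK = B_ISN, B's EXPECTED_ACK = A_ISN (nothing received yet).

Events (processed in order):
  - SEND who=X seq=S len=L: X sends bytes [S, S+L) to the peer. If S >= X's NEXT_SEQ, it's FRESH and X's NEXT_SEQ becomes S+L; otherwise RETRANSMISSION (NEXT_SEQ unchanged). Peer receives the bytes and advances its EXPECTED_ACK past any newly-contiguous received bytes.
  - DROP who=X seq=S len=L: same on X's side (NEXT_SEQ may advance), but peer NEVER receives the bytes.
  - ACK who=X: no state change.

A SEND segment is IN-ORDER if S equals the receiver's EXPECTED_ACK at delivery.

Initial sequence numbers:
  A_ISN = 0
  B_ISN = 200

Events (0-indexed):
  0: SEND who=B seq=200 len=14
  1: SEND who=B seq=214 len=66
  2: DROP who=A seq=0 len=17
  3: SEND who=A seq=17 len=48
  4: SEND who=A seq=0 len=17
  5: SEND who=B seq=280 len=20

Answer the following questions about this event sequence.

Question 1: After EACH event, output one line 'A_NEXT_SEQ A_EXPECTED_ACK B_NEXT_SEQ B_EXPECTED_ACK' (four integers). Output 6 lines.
0 214 214 0
0 280 280 0
17 280 280 0
65 280 280 0
65 280 280 65
65 300 300 65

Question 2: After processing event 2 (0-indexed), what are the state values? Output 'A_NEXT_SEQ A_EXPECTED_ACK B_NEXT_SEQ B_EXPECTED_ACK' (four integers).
After event 0: A_seq=0 A_ack=214 B_seq=214 B_ack=0
After event 1: A_seq=0 A_ack=280 B_seq=280 B_ack=0
After event 2: A_seq=17 A_ack=280 B_seq=280 B_ack=0

17 280 280 0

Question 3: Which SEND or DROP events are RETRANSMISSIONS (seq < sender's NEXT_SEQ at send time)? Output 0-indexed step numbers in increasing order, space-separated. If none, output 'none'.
Answer: 4

Derivation:
Step 0: SEND seq=200 -> fresh
Step 1: SEND seq=214 -> fresh
Step 2: DROP seq=0 -> fresh
Step 3: SEND seq=17 -> fresh
Step 4: SEND seq=0 -> retransmit
Step 5: SEND seq=280 -> fresh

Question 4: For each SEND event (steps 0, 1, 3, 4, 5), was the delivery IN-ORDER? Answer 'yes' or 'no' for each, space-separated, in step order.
Answer: yes yes no yes yes

Derivation:
Step 0: SEND seq=200 -> in-order
Step 1: SEND seq=214 -> in-order
Step 3: SEND seq=17 -> out-of-order
Step 4: SEND seq=0 -> in-order
Step 5: SEND seq=280 -> in-order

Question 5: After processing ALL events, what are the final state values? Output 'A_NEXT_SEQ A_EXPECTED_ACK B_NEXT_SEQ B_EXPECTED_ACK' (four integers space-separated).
Answer: 65 300 300 65

Derivation:
After event 0: A_seq=0 A_ack=214 B_seq=214 B_ack=0
After event 1: A_seq=0 A_ack=280 B_seq=280 B_ack=0
After event 2: A_seq=17 A_ack=280 B_seq=280 B_ack=0
After event 3: A_seq=65 A_ack=280 B_seq=280 B_ack=0
After event 4: A_seq=65 A_ack=280 B_seq=280 B_ack=65
After event 5: A_seq=65 A_ack=300 B_seq=300 B_ack=65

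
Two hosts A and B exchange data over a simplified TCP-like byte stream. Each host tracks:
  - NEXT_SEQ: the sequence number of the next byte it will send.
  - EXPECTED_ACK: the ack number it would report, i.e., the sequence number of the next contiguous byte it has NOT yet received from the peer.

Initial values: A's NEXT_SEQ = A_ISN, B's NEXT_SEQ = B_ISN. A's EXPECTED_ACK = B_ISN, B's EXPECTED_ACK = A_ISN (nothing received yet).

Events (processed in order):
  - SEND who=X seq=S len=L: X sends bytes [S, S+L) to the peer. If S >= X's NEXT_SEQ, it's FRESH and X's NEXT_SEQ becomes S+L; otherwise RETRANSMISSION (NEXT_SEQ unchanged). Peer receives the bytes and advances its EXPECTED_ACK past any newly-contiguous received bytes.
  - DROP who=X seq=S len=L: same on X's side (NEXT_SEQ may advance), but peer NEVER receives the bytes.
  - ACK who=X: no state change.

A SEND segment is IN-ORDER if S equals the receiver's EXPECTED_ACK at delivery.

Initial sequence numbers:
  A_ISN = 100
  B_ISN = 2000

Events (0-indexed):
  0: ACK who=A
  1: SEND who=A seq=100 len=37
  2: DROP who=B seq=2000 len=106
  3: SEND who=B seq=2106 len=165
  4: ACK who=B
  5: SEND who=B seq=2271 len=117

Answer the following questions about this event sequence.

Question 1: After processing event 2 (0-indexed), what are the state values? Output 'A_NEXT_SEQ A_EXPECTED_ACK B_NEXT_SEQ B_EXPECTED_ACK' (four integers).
After event 0: A_seq=100 A_ack=2000 B_seq=2000 B_ack=100
After event 1: A_seq=137 A_ack=2000 B_seq=2000 B_ack=137
After event 2: A_seq=137 A_ack=2000 B_seq=2106 B_ack=137

137 2000 2106 137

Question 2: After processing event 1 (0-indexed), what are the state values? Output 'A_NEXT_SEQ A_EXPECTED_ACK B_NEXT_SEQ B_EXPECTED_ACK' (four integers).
After event 0: A_seq=100 A_ack=2000 B_seq=2000 B_ack=100
After event 1: A_seq=137 A_ack=2000 B_seq=2000 B_ack=137

137 2000 2000 137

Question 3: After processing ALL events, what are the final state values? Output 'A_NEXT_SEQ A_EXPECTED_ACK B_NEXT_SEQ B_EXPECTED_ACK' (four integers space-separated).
After event 0: A_seq=100 A_ack=2000 B_seq=2000 B_ack=100
After event 1: A_seq=137 A_ack=2000 B_seq=2000 B_ack=137
After event 2: A_seq=137 A_ack=2000 B_seq=2106 B_ack=137
After event 3: A_seq=137 A_ack=2000 B_seq=2271 B_ack=137
After event 4: A_seq=137 A_ack=2000 B_seq=2271 B_ack=137
After event 5: A_seq=137 A_ack=2000 B_seq=2388 B_ack=137

Answer: 137 2000 2388 137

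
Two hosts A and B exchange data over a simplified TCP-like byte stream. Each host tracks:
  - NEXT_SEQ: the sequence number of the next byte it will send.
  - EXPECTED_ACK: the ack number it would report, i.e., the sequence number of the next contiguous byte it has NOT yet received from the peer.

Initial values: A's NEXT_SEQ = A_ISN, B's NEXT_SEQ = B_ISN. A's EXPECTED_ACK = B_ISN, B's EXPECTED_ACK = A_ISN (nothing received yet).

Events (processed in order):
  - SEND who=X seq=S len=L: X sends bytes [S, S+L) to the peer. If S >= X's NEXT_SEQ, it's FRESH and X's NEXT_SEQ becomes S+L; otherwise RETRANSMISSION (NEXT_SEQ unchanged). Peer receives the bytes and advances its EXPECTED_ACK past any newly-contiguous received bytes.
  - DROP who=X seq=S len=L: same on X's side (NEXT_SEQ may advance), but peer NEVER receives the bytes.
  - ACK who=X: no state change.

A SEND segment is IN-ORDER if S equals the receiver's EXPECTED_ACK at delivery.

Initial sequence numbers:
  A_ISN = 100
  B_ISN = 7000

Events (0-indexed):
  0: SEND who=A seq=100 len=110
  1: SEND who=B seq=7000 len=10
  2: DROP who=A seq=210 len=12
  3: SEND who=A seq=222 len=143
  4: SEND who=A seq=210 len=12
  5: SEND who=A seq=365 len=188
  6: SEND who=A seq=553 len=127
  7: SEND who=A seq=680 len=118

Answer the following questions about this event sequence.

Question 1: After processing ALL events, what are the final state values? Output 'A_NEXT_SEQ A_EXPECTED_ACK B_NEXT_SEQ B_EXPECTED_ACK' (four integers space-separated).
Answer: 798 7010 7010 798

Derivation:
After event 0: A_seq=210 A_ack=7000 B_seq=7000 B_ack=210
After event 1: A_seq=210 A_ack=7010 B_seq=7010 B_ack=210
After event 2: A_seq=222 A_ack=7010 B_seq=7010 B_ack=210
After event 3: A_seq=365 A_ack=7010 B_seq=7010 B_ack=210
After event 4: A_seq=365 A_ack=7010 B_seq=7010 B_ack=365
After event 5: A_seq=553 A_ack=7010 B_seq=7010 B_ack=553
After event 6: A_seq=680 A_ack=7010 B_seq=7010 B_ack=680
After event 7: A_seq=798 A_ack=7010 B_seq=7010 B_ack=798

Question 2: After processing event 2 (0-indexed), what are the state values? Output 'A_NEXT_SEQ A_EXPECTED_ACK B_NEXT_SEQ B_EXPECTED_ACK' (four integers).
After event 0: A_seq=210 A_ack=7000 B_seq=7000 B_ack=210
After event 1: A_seq=210 A_ack=7010 B_seq=7010 B_ack=210
After event 2: A_seq=222 A_ack=7010 B_seq=7010 B_ack=210

222 7010 7010 210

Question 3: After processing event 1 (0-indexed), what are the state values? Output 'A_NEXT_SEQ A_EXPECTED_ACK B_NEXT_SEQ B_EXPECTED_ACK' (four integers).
After event 0: A_seq=210 A_ack=7000 B_seq=7000 B_ack=210
After event 1: A_seq=210 A_ack=7010 B_seq=7010 B_ack=210

210 7010 7010 210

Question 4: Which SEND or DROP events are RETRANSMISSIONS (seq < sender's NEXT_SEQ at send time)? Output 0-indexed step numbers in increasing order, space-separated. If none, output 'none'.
Step 0: SEND seq=100 -> fresh
Step 1: SEND seq=7000 -> fresh
Step 2: DROP seq=210 -> fresh
Step 3: SEND seq=222 -> fresh
Step 4: SEND seq=210 -> retransmit
Step 5: SEND seq=365 -> fresh
Step 6: SEND seq=553 -> fresh
Step 7: SEND seq=680 -> fresh

Answer: 4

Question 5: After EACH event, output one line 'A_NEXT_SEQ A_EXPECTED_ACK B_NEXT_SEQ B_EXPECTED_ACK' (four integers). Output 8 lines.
210 7000 7000 210
210 7010 7010 210
222 7010 7010 210
365 7010 7010 210
365 7010 7010 365
553 7010 7010 553
680 7010 7010 680
798 7010 7010 798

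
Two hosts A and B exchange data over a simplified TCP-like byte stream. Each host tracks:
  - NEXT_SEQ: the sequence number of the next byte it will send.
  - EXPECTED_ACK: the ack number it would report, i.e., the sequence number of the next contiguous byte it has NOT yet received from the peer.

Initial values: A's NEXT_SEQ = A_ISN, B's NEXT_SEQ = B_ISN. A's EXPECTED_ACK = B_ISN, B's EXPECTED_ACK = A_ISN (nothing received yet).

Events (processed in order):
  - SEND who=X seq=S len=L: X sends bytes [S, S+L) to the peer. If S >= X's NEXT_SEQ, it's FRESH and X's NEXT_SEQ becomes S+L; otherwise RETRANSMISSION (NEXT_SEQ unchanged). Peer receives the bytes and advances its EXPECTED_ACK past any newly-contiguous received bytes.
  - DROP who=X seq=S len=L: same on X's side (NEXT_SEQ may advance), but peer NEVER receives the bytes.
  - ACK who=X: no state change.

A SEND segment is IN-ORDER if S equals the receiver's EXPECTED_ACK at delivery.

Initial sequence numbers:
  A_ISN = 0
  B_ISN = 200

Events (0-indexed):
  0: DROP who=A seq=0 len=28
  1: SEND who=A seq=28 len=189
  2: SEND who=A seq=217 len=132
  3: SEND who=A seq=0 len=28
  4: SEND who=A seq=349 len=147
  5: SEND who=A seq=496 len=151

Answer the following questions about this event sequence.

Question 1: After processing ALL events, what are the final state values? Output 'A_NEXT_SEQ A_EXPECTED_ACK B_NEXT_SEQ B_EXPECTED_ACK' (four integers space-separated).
Answer: 647 200 200 647

Derivation:
After event 0: A_seq=28 A_ack=200 B_seq=200 B_ack=0
After event 1: A_seq=217 A_ack=200 B_seq=200 B_ack=0
After event 2: A_seq=349 A_ack=200 B_seq=200 B_ack=0
After event 3: A_seq=349 A_ack=200 B_seq=200 B_ack=349
After event 4: A_seq=496 A_ack=200 B_seq=200 B_ack=496
After event 5: A_seq=647 A_ack=200 B_seq=200 B_ack=647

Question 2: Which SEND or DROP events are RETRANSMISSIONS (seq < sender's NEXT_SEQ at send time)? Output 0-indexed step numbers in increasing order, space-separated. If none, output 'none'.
Step 0: DROP seq=0 -> fresh
Step 1: SEND seq=28 -> fresh
Step 2: SEND seq=217 -> fresh
Step 3: SEND seq=0 -> retransmit
Step 4: SEND seq=349 -> fresh
Step 5: SEND seq=496 -> fresh

Answer: 3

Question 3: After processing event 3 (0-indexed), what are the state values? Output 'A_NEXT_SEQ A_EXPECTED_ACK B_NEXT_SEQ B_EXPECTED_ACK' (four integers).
After event 0: A_seq=28 A_ack=200 B_seq=200 B_ack=0
After event 1: A_seq=217 A_ack=200 B_seq=200 B_ack=0
After event 2: A_seq=349 A_ack=200 B_seq=200 B_ack=0
After event 3: A_seq=349 A_ack=200 B_seq=200 B_ack=349

349 200 200 349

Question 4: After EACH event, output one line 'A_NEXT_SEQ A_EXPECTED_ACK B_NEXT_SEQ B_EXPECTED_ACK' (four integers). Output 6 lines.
28 200 200 0
217 200 200 0
349 200 200 0
349 200 200 349
496 200 200 496
647 200 200 647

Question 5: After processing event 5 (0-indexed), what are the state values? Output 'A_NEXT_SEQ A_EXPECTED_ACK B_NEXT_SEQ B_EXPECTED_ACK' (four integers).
After event 0: A_seq=28 A_ack=200 B_seq=200 B_ack=0
After event 1: A_seq=217 A_ack=200 B_seq=200 B_ack=0
After event 2: A_seq=349 A_ack=200 B_seq=200 B_ack=0
After event 3: A_seq=349 A_ack=200 B_seq=200 B_ack=349
After event 4: A_seq=496 A_ack=200 B_seq=200 B_ack=496
After event 5: A_seq=647 A_ack=200 B_seq=200 B_ack=647

647 200 200 647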